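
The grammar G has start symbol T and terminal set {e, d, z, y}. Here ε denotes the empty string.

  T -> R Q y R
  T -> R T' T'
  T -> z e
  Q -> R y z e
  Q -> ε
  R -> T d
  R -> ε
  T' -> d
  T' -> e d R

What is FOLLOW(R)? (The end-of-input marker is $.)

FIRST(T') = {d, e}
FIRST(T) = {d, e, y, z}  (via R Q y R, R T' T')
FIRST(R) = {ε, d, e, y, z}  (via T d)
FIRST(Q) = {ε, d, e, y, z}  (via R y z e)
FOLLOW(T) includes $ since T is the start symbol.
FOLLOW(T): in R->T d, T is followed by d with FIRST {d}. Thus FOLLOW(T) = {$, d}.
FOLLOW(Q): in T->R Q y R, Q is followed by y R with FIRST {y}. Thus FOLLOW(Q) = {y}.
FOLLOW(T'): in T->R T' T' (occurrence 1), T' is followed by T' with FIRST {d, e}; in T->R T' T' (occurrence 2), the suffix after T' is empty, so FOLLOW(T') ⊇ FOLLOW(T) = {$, d}. Thus FOLLOW(T') = {$, d, e}.
FOLLOW(R): in T->R Q y R (occurrence 1), R is followed by Q y R with FIRST {d, e, y, z}; in T->R Q y R (occurrence 2), the suffix after R is empty, so FOLLOW(R) ⊇ FOLLOW(T) = {$, d}; in T->R T' T', R is followed by T' T' with FIRST {d, e}; in Q->R y z e, R is followed by y z e with FIRST {y}; in T'->e d R, the suffix after R is empty, so FOLLOW(R) ⊇ FOLLOW(T') = {$, d, e}. Thus FOLLOW(R) = {$, d, e, y, z}.

{$, d, e, y, z}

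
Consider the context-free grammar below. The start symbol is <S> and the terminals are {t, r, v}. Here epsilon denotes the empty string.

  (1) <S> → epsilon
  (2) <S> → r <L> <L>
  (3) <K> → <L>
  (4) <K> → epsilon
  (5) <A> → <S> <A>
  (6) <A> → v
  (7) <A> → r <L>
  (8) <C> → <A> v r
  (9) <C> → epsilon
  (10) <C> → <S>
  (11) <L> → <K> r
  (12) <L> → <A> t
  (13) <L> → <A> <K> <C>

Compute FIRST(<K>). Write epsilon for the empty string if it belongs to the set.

{epsilon, r, v}

FIRST(<S>): from <S>→epsilon we get {epsilon}; from <S>→r <L> <L> we get {r}. So FIRST(<S>) = {epsilon, r}.
FIRST(<A>): from <A>→<S> <A> we get {r, v}; from <A>→v we get {v}; from <A>→r <L> we get {r}. So FIRST(<A>) = {r, v}.
FIRST(<C>): from <C>→<A> v r we get {r, v}; from <C>→epsilon we get {epsilon}; from <C>→<S> we get {epsilon, r}. So FIRST(<C>) = {epsilon, r, v}.
FIRST(<K>): from <K>→<L> we get {r, v}; from <K>→epsilon we get {epsilon}. So FIRST(<K>) = {epsilon, r, v}.
FIRST(<L>): from <L>→<K> r we get {r, v}; from <L>→<A> t we get {r, v}; from <L>→<A> <K> <C> we get {r, v}. So FIRST(<L>) = {r, v}.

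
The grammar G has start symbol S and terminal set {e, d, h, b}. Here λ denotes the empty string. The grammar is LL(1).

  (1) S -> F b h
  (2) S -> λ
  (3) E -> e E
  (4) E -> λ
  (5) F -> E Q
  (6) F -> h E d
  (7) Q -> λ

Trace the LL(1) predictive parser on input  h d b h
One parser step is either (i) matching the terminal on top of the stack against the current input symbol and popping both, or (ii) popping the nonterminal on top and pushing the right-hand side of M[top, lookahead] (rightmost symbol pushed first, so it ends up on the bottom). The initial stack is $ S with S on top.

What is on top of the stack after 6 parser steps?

     Stack        Input      Action
  1  $ S          h d b h $  expand S -> F b h
  2  $ h b F      h d b h $  expand F -> h E d
  3  $ h b d E h  h d b h $  match h
  4  $ h b d E    d b h $    expand E -> λ
  5  $ h b d      d b h $    match d
  6  $ h b        b h $      match b
Stack after step 6: $ h (top = h).

h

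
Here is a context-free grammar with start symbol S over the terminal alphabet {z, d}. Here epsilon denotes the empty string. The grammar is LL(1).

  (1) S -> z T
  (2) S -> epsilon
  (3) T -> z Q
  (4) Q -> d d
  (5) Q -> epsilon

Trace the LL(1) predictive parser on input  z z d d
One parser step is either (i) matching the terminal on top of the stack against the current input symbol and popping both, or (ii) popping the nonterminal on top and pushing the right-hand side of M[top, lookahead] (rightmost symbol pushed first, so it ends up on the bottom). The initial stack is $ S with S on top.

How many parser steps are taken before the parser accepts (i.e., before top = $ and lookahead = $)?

7

     Stack  Input      Action
  1  $ S    z z d d $  expand S -> z T
  2  $ T z  z z d d $  match z
  3  $ T    z d d $    expand T -> z Q
  4  $ Q z  z d d $    match z
  5  $ Q    d d $      expand Q -> d d
  6  $ d d  d d $      match d
  7  $ d    d $        match d
Accept reached after 7 steps.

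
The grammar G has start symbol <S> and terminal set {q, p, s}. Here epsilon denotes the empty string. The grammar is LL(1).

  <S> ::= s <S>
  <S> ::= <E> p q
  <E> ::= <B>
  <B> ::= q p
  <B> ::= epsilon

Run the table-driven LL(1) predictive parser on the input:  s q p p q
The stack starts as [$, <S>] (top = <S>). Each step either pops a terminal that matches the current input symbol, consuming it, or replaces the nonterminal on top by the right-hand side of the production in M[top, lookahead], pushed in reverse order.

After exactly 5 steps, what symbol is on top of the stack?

q

     Stack      Input        Action
  1  $ <S>      s q p p q $  expand <S> ::= s <S>
  2  $ <S> s    s q p p q $  match s
  3  $ <S>      q p p q $    expand <S> ::= <E> p q
  4  $ q p <E>  q p p q $    expand <E> ::= <B>
  5  $ q p <B>  q p p q $    expand <B> ::= q p
Stack after step 5: $ q p p q (top = q).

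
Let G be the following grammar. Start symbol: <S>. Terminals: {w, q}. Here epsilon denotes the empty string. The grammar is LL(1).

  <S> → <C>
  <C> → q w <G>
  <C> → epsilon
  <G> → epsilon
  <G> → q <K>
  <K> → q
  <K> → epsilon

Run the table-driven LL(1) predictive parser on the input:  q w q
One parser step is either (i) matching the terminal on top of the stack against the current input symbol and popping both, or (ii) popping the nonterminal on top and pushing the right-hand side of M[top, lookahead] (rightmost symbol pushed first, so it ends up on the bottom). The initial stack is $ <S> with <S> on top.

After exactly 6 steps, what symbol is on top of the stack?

<K>

step 1: stack=$ <S>  input=q w q $  — expand <S> → <C>
step 2: stack=$ <C>  input=q w q $  — expand <C> → q w <G>
step 3: stack=$ <G> w q  input=q w q $  — match q
step 4: stack=$ <G> w  input=w q $  — match w
step 5: stack=$ <G>  input=q $  — expand <G> → q <K>
step 6: stack=$ <K> q  input=q $  — match q
Stack after step 6: $ <K> (top = <K>).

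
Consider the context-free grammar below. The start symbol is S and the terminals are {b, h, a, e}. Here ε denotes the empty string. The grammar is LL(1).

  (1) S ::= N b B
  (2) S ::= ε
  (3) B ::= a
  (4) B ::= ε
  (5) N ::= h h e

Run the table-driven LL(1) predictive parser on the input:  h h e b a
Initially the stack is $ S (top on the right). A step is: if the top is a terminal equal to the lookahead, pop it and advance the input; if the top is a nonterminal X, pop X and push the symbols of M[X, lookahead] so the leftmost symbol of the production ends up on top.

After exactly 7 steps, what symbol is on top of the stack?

step 1: stack=$ S  input=h h e b a $  — expand S ::= N b B
step 2: stack=$ B b N  input=h h e b a $  — expand N ::= h h e
step 3: stack=$ B b e h h  input=h h e b a $  — match h
step 4: stack=$ B b e h  input=h e b a $  — match h
step 5: stack=$ B b e  input=e b a $  — match e
step 6: stack=$ B b  input=b a $  — match b
step 7: stack=$ B  input=a $  — expand B ::= a
Stack after step 7: $ a (top = a).

a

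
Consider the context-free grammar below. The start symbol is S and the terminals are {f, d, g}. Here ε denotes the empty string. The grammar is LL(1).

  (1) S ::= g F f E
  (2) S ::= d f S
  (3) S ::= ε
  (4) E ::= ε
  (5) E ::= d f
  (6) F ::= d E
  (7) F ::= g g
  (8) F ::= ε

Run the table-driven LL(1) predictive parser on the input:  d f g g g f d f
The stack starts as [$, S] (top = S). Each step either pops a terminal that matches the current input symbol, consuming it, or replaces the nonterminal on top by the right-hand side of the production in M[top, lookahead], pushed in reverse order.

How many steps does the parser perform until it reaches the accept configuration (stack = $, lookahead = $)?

step 1: stack=$ S  input=d f g g g f d f $  — expand S ::= d f S
step 2: stack=$ S f d  input=d f g g g f d f $  — match d
step 3: stack=$ S f  input=f g g g f d f $  — match f
step 4: stack=$ S  input=g g g f d f $  — expand S ::= g F f E
step 5: stack=$ E f F g  input=g g g f d f $  — match g
step 6: stack=$ E f F  input=g g f d f $  — expand F ::= g g
step 7: stack=$ E f g g  input=g g f d f $  — match g
step 8: stack=$ E f g  input=g f d f $  — match g
step 9: stack=$ E f  input=f d f $  — match f
step 10: stack=$ E  input=d f $  — expand E ::= d f
step 11: stack=$ f d  input=d f $  — match d
step 12: stack=$ f  input=f $  — match f
Accept reached after 12 steps.

12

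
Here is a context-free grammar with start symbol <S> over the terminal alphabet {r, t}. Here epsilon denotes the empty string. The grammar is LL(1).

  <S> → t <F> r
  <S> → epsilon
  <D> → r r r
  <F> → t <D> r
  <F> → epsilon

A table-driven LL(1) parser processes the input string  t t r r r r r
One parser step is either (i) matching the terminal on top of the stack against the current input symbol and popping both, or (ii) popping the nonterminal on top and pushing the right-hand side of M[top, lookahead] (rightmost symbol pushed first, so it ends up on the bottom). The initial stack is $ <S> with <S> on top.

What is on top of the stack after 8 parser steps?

r

step 1: stack=$ <S>  input=t t r r r r r $  — expand <S> → t <F> r
step 2: stack=$ r <F> t  input=t t r r r r r $  — match t
step 3: stack=$ r <F>  input=t r r r r r $  — expand <F> → t <D> r
step 4: stack=$ r r <D> t  input=t r r r r r $  — match t
step 5: stack=$ r r <D>  input=r r r r r $  — expand <D> → r r r
step 6: stack=$ r r r r r  input=r r r r r $  — match r
step 7: stack=$ r r r r  input=r r r r $  — match r
step 8: stack=$ r r r  input=r r r $  — match r
Stack after step 8: $ r r (top = r).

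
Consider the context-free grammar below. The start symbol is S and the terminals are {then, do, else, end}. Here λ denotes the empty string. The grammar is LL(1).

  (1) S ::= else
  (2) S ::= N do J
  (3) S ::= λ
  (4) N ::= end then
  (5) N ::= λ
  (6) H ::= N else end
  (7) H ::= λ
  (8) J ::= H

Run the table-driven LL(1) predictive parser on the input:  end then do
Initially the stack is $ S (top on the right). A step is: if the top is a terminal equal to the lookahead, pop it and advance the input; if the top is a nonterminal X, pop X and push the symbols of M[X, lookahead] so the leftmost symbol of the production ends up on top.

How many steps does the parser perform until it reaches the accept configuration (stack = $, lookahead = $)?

7

     Stack            Input          Action
  1  $ S              end then do $  expand S ::= N do J
  2  $ J do N         end then do $  expand N ::= end then
  3  $ J do then end  end then do $  match end
  4  $ J do then      then do $      match then
  5  $ J do           do $           match do
  6  $ J              $              expand J ::= H
  7  $ H              $              expand H ::= λ
Accept reached after 7 steps.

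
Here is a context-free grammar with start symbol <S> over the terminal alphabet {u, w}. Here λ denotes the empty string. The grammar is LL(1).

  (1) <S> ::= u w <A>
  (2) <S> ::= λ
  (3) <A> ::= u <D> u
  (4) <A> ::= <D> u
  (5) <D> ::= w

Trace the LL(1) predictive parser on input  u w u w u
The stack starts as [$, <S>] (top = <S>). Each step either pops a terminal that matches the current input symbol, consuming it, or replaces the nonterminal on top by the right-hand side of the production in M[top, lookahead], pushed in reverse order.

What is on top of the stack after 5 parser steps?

step 1: stack=$ <S>  input=u w u w u $  — expand <S> ::= u w <A>
step 2: stack=$ <A> w u  input=u w u w u $  — match u
step 3: stack=$ <A> w  input=w u w u $  — match w
step 4: stack=$ <A>  input=u w u $  — expand <A> ::= u <D> u
step 5: stack=$ u <D> u  input=u w u $  — match u
Stack after step 5: $ u <D> (top = <D>).

<D>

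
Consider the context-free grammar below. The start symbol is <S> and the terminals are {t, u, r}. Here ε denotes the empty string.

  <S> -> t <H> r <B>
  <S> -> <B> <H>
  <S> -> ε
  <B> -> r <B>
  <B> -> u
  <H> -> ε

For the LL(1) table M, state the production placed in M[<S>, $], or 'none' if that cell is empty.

<S> -> ε

FIRST(<B>) = {r, u}
FIRST(<H>) = {ε}
FIRST(<S>) = {ε, r, t, u}  (via <B> <H>)
FOLLOW(<S>) includes $ since <S> is the start symbol.
FOLLOW(<S>): <S> appears on no right-hand side. Thus FOLLOW(<S>) = {$}.
For <S> -> t <H> r <B>: FIRST(t <H> r <B>) = {t}, so it goes in M[<S>, t] for t ∈ {t}.
For <S> -> <B> <H>: FIRST(<B> <H>) = {r, u}, so it goes in M[<S>, t] for t ∈ {r, u}.
For <S> -> ε: FIRST(ε) = {ε}, so it goes in M[<S>, t] for t ∈ {}; since ε ∈ FIRST, also for every t ∈ FOLLOW(<S>) = {$}.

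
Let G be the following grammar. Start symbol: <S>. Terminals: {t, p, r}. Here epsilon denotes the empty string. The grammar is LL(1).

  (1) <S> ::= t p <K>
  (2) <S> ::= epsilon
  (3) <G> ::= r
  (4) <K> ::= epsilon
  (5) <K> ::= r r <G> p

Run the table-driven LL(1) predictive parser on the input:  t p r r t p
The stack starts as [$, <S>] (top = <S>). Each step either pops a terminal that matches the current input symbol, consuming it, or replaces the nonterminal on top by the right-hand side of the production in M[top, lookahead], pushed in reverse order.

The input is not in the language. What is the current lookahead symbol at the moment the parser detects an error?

step 1: stack=$ <S>  input=t p r r t p $  — expand <S> ::= t p <K>
step 2: stack=$ <K> p t  input=t p r r t p $  — match t
step 3: stack=$ <K> p  input=p r r t p $  — match p
step 4: stack=$ <K>  input=r r t p $  — expand <K> ::= r r <G> p
step 5: stack=$ p <G> r r  input=r r t p $  — match r
step 6: stack=$ p <G> r  input=r t p $  — match r
step 7: stack=$ p <G>  input=t p $  — error: M[<G>, t] is empty

t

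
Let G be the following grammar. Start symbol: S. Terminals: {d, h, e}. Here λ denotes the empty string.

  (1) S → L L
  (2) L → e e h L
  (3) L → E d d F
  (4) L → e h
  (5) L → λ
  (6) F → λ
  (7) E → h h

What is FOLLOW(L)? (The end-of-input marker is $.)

FIRST(F) = {λ}
FIRST(E) = {h}
FIRST(L) = {λ, e, h}  (via E d d F)
FIRST(S) = {λ, e, h}  (via L L)
FOLLOW(S) includes $ since S is the start symbol.
FOLLOW(S): S appears on no right-hand side. Thus FOLLOW(S) = {$}.
FOLLOW(L): in S→L L (occurrence 1), L is followed by L with FIRST {λ, e, h}; in S→L L (occurrence 1), the suffix after L is nullable, so FOLLOW(L) ⊇ FOLLOW(S) = {$}; in S→L L (occurrence 2), the suffix after L is empty, so FOLLOW(L) ⊇ FOLLOW(S) = {$}; in L→e e h L, the suffix after L is empty (adds nothing new). Thus FOLLOW(L) = {$, e, h}.
FOLLOW(F): in L→E d d F, the suffix after F is empty, so FOLLOW(F) ⊇ FOLLOW(L) = {$, e, h}. Thus FOLLOW(F) = {$, e, h}.
FOLLOW(E): in L→E d d F, E is followed by d d F with FIRST {d}. Thus FOLLOW(E) = {d}.

{$, e, h}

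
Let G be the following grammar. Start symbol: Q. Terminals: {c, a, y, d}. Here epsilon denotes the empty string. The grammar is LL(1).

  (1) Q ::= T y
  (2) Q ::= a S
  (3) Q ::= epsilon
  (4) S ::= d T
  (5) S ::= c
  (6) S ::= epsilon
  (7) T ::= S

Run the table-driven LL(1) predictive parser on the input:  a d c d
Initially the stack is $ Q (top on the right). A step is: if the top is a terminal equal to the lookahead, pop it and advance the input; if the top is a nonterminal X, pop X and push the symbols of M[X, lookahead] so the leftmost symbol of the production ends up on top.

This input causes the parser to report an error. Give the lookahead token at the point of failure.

d

     Stack  Input      Action
  1  $ Q    a d c d $  expand Q ::= a S
  2  $ S a  a d c d $  match a
  3  $ S    d c d $    expand S ::= d T
  4  $ T d  d c d $    match d
  5  $ T    c d $      expand T ::= S
  6  $ S    c d $      expand S ::= c
  7  $ c    c d $      match c
  8  $      d $        error: stack empty but input remains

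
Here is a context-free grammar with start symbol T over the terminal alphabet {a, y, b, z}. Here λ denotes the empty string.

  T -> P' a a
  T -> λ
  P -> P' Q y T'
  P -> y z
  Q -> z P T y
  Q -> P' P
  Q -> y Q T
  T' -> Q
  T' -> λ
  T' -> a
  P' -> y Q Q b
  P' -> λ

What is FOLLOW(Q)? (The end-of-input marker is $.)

{a, b, y, z}

FIRST(P') = {λ, y}
FIRST(T) = {λ, a, y}  (via P' a a)
FIRST(P) = {y, z}  (via P' Q y T')
FIRST(Q) = {y, z}  (via P' P)
FIRST(T') = {λ, a, y, z}  (via Q)
FOLLOW(T) includes $ since T is the start symbol.
FOLLOW(P'): in T->P' a a, P' is followed by a a with FIRST {a}; in P->P' Q y T', P' is followed by Q y T' with FIRST {y, z}; in Q->P' P, P' is followed by P with FIRST {y, z}. Thus FOLLOW(P') = {a, y, z}.
FOLLOW(T): in Q->z P T y, T is followed by y with FIRST {y}; in Q->y Q T, the suffix after T is empty, so FOLLOW(T) ⊇ FOLLOW(Q) = {a, b, y, z}. Thus FOLLOW(T) = {$, a, b, y, z}.
FOLLOW(P): in Q->z P T y, P is followed by T y with FIRST {a, y}; in Q->P' P, the suffix after P is empty, so FOLLOW(P) ⊇ FOLLOW(Q) = {a, b, y, z}. Thus FOLLOW(P) = {a, b, y, z}.
FOLLOW(T'): in P->P' Q y T', the suffix after T' is empty, so FOLLOW(T') ⊇ FOLLOW(P) = {a, b, y, z}. Thus FOLLOW(T') = {a, b, y, z}.
FOLLOW(Q): in P->P' Q y T', Q is followed by y T' with FIRST {y}; in Q->y Q T, Q is followed by T with FIRST {λ, a, y}; in Q->y Q T, the suffix after Q is nullable (adds nothing new); in T'->Q, the suffix after Q is empty, so FOLLOW(Q) ⊇ FOLLOW(T') = {a, b, y, z}; in P'->y Q Q b (occurrence 1), Q is followed by Q b with FIRST {y, z}; in P'->y Q Q b (occurrence 2), Q is followed by b with FIRST {b}. Thus FOLLOW(Q) = {a, b, y, z}.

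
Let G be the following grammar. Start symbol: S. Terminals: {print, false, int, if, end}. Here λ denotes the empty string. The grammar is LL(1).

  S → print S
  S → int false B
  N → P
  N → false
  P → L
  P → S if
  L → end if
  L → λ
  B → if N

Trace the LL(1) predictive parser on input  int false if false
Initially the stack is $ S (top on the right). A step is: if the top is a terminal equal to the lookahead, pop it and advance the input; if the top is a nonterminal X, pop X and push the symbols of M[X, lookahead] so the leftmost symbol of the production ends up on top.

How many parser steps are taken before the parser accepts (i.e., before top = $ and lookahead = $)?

7

     Stack          Input                 Action
  1  $ S            int false if false $  expand S → int false B
  2  $ B false int  int false if false $  match int
  3  $ B false      false if false $      match false
  4  $ B            if false $            expand B → if N
  5  $ N if         if false $            match if
  6  $ N            false $               expand N → false
  7  $ false        false $               match false
Accept reached after 7 steps.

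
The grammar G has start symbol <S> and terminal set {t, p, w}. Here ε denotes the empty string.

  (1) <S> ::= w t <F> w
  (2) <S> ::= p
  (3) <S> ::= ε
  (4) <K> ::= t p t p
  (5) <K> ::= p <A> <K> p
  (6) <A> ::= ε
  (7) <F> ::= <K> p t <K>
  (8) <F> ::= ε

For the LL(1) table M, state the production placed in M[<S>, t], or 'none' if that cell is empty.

FIRST(<S>) = {ε, p, w}
FIRST(<K>) = {p, t}
FIRST(<A>) = {ε}
FIRST(<F>) = {ε, p, t}  (via <K> p t <K>)
FOLLOW(<S>) includes $ since <S> is the start symbol.
FOLLOW(<S>): <S> appears on no right-hand side. Thus FOLLOW(<S>) = {$}.
For <S> ::= w t <F> w: FIRST(w t <F> w) = {w}, so it goes in M[<S>, t] for t ∈ {w}.
For <S> ::= p: FIRST(p) = {p}, so it goes in M[<S>, t] for t ∈ {p}.
For <S> ::= ε: FIRST(ε) = {ε}, so it goes in M[<S>, t] for t ∈ {}; since ε ∈ FIRST, also for every t ∈ FOLLOW(<S>) = {$}.
None of these place a production in M[<S>, t].

none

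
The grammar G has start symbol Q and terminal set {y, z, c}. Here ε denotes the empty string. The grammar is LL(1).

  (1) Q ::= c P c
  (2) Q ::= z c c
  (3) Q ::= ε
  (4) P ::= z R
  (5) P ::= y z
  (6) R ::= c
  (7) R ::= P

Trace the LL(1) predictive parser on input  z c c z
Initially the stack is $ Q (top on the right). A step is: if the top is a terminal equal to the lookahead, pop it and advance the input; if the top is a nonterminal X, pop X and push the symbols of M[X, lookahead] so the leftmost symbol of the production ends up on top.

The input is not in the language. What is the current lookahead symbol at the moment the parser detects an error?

z

     Stack    Input      Action
  1  $ Q      z c c z $  expand Q ::= z c c
  2  $ c c z  z c c z $  match z
  3  $ c c    c c z $    match c
  4  $ c      c z $      match c
  5  $        z $        error: stack empty but input remains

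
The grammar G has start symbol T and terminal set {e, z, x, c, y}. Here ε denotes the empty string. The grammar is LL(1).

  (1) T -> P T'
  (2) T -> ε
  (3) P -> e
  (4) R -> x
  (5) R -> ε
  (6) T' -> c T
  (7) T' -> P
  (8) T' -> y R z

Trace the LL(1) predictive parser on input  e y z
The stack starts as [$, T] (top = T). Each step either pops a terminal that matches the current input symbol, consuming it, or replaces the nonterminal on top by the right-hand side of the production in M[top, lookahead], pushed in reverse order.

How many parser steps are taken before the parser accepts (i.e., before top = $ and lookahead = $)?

     Stack    Input    Action
  1  $ T      e y z $  expand T -> P T'
  2  $ T' P   e y z $  expand P -> e
  3  $ T' e   e y z $  match e
  4  $ T'     y z $    expand T' -> y R z
  5  $ z R y  y z $    match y
  6  $ z R    z $      expand R -> ε
  7  $ z      z $      match z
Accept reached after 7 steps.

7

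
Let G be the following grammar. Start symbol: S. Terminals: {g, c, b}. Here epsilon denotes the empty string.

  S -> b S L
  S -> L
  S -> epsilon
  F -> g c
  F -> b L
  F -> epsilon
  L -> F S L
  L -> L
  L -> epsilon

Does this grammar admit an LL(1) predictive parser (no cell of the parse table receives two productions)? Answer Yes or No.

No

FIRST(S) = {epsilon, b, g}
FIRST(F) = {epsilon, b, g}
FIRST(L) = {epsilon, b, g}
FOLLOW(S) = {$, b, g}
FOLLOW(F) = {$, b, g}
FOLLOW(L) = {$, b, g}
Cell M[F, b] receives both F -> b L and F -> epsilon — the grammar is not LL(1).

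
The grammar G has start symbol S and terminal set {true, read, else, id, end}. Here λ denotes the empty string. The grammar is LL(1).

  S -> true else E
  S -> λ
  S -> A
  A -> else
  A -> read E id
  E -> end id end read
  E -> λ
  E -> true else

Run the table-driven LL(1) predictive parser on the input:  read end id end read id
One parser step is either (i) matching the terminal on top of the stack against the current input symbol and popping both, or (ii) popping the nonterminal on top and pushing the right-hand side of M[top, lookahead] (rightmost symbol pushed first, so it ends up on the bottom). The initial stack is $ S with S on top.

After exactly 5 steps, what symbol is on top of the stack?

id

step 1: stack=$ S  input=read end id end read id $  — expand S -> A
step 2: stack=$ A  input=read end id end read id $  — expand A -> read E id
step 3: stack=$ id E read  input=read end id end read id $  — match read
step 4: stack=$ id E  input=end id end read id $  — expand E -> end id end read
step 5: stack=$ id read end id end  input=end id end read id $  — match end
Stack after step 5: $ id read end id (top = id).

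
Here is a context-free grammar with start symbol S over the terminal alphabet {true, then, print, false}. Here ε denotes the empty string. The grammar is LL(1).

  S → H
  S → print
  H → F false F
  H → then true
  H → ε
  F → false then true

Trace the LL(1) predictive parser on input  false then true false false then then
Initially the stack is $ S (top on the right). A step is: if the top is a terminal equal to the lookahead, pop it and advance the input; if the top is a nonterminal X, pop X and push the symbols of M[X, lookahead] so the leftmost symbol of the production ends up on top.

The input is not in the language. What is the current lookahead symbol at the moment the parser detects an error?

then

      Stack                      Input                                    Action
   1  $ S                        false then true false false then then $  expand S → H
   2  $ H                        false then true false false then then $  expand H → F false F
   3  $ F false F                false then true false false then then $  expand F → false then true
   4  $ F false true then false  false then true false false then then $  match false
   5  $ F false true then        then true false false then then $        match then
   6  $ F false true             true false false then then $             match true
   7  $ F false                  false false then then $                  match false
   8  $ F                        false then then $                        expand F → false then true
   9  $ true then false          false then then $                        match false
  10  $ true then                then then $                              match then
  11  $ true                     then $                                   error: top is terminal true but lookahead is then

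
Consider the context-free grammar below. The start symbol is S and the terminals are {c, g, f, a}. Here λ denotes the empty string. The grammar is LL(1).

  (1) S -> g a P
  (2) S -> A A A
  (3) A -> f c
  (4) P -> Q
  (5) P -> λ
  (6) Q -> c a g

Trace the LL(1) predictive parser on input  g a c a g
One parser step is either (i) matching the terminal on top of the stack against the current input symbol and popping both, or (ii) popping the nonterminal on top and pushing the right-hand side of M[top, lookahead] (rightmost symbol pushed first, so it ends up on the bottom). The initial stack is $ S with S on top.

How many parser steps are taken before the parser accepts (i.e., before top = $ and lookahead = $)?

step 1: stack=$ S  input=g a c a g $  — expand S -> g a P
step 2: stack=$ P a g  input=g a c a g $  — match g
step 3: stack=$ P a  input=a c a g $  — match a
step 4: stack=$ P  input=c a g $  — expand P -> Q
step 5: stack=$ Q  input=c a g $  — expand Q -> c a g
step 6: stack=$ g a c  input=c a g $  — match c
step 7: stack=$ g a  input=a g $  — match a
step 8: stack=$ g  input=g $  — match g
Accept reached after 8 steps.

8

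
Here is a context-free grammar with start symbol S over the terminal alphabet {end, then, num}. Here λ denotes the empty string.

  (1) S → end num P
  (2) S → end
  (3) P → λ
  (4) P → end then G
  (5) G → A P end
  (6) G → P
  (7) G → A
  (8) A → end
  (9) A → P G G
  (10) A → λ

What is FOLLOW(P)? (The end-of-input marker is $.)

{$, end}

FIRST(S) = {end}
FIRST(P) = {λ, end}
FIRST(G) = {λ, end}  (via A P end, P, A)
FIRST(A) = {λ, end}  (via P G G)
FOLLOW(S) includes $ since S is the start symbol.
FOLLOW(S): S appears on no right-hand side. Thus FOLLOW(S) = {$}.
FOLLOW(P): in S→end num P, the suffix after P is empty, so FOLLOW(P) ⊇ FOLLOW(S) = {$}; in G→A P end, P is followed by end with FIRST {end}; in G→P, the suffix after P is empty, so FOLLOW(P) ⊇ FOLLOW(G) = {$, end}; in A→P G G, P is followed by G G with FIRST {λ, end}; in A→P G G, the suffix after P is nullable, so FOLLOW(P) ⊇ FOLLOW(A) = {$, end}. Thus FOLLOW(P) = {$, end}.
FOLLOW(G): in P→end then G, the suffix after G is empty, so FOLLOW(G) ⊇ FOLLOW(P) = {$, end}; in A→P G G (occurrence 1), G is followed by G with FIRST {λ, end}; in A→P G G (occurrence 1), the suffix after G is nullable, so FOLLOW(G) ⊇ FOLLOW(A) = {$, end}; in A→P G G (occurrence 2), the suffix after G is empty, so FOLLOW(G) ⊇ FOLLOW(A) = {$, end}. Thus FOLLOW(G) = {$, end}.
FOLLOW(A): in G→A P end, A is followed by P end with FIRST {end}; in G→A, the suffix after A is empty, so FOLLOW(A) ⊇ FOLLOW(G) = {$, end}. Thus FOLLOW(A) = {$, end}.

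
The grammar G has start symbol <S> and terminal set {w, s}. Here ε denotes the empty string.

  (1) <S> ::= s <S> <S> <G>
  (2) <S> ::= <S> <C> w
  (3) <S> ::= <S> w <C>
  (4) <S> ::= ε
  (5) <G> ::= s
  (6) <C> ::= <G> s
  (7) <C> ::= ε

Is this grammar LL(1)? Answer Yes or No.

FIRST(<S>) = {ε, s, w}
FIRST(<G>) = {s}
FIRST(<C>) = {ε, s}
FOLLOW(<S>) = {$, s, w}
FOLLOW(<G>) = {$, s, w}
FOLLOW(<C>) = {$, s, w}
Cell M[<C>, s] receives both <C> ::= <G> s and <C> ::= ε — the grammar is not LL(1).

No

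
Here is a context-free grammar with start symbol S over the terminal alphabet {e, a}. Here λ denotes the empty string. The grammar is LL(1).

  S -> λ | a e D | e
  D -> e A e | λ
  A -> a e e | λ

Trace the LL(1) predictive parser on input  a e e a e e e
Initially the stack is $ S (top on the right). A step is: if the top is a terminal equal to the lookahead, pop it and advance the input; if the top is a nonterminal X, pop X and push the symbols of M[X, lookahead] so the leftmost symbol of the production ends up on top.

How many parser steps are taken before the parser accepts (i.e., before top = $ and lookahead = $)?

step 1: stack=$ S  input=a e e a e e e $  — expand S -> a e D
step 2: stack=$ D e a  input=a e e a e e e $  — match a
step 3: stack=$ D e  input=e e a e e e $  — match e
step 4: stack=$ D  input=e a e e e $  — expand D -> e A e
step 5: stack=$ e A e  input=e a e e e $  — match e
step 6: stack=$ e A  input=a e e e $  — expand A -> a e e
step 7: stack=$ e e e a  input=a e e e $  — match a
step 8: stack=$ e e e  input=e e e $  — match e
step 9: stack=$ e e  input=e e $  — match e
step 10: stack=$ e  input=e $  — match e
Accept reached after 10 steps.

10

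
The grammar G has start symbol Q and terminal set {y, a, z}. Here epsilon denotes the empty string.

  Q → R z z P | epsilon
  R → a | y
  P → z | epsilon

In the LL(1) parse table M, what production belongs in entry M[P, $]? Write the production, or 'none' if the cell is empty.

P → epsilon

FIRST(R) = {a, y}
FIRST(P) = {epsilon, z}
FIRST(Q) = {epsilon, a, y}  (via R z z P)
FOLLOW(Q) includes $ since Q is the start symbol.
FOLLOW(Q): Q appears on no right-hand side. Thus FOLLOW(Q) = {$}.
FOLLOW(P): in Q→R z z P, the suffix after P is empty, so FOLLOW(P) ⊇ FOLLOW(Q) = {$}. Thus FOLLOW(P) = {$}.
For P → z: FIRST(z) = {z}, so it goes in M[P, t] for t ∈ {z}.
For P → epsilon: FIRST(epsilon) = {epsilon}, so it goes in M[P, t] for t ∈ {}; since epsilon ∈ FIRST, also for every t ∈ FOLLOW(P) = {$}.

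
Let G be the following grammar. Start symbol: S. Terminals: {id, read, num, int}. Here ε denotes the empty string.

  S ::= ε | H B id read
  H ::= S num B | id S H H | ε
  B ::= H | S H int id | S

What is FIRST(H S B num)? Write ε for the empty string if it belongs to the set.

FIRST(S) = {ε, id, int, num}  (via H B id read)
FIRST(H) = {ε, id, int, num}  (via S num B)
FIRST(B) = {ε, id, int, num}  (via H, S H int id, S)
FIRST(H S B num): take FIRST of each symbol in turn, carrying on past any symbol whose FIRST contains ε; result {id, int, num}.

{id, int, num}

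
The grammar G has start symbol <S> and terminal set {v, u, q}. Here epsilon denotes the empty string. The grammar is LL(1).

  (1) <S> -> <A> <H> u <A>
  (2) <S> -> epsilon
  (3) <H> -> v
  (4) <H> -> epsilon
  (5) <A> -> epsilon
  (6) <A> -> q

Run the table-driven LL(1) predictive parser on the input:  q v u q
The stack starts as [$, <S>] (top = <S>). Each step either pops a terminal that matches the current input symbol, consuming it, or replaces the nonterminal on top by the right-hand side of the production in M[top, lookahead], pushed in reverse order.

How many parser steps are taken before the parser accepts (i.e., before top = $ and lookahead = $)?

step 1: stack=$ <S>  input=q v u q $  — expand <S> -> <A> <H> u <A>
step 2: stack=$ <A> u <H> <A>  input=q v u q $  — expand <A> -> q
step 3: stack=$ <A> u <H> q  input=q v u q $  — match q
step 4: stack=$ <A> u <H>  input=v u q $  — expand <H> -> v
step 5: stack=$ <A> u v  input=v u q $  — match v
step 6: stack=$ <A> u  input=u q $  — match u
step 7: stack=$ <A>  input=q $  — expand <A> -> q
step 8: stack=$ q  input=q $  — match q
Accept reached after 8 steps.

8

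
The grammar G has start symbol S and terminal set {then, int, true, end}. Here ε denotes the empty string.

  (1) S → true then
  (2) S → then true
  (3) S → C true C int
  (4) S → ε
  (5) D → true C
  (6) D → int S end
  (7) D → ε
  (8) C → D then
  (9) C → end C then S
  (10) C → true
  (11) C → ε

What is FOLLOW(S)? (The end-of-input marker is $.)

{$, end, int, then, true}

FIRST(D) = {ε, int, true}
FIRST(C) = {ε, end, int, then, true}  (via D then)
FIRST(S) = {ε, end, int, then, true}  (via C true C int)
FOLLOW(S) includes $ since S is the start symbol.
FOLLOW(D): in C→D then, D is followed by then with FIRST {then}. Thus FOLLOW(D) = {then}.
FOLLOW(C): in S→C true C int (occurrence 1), C is followed by true C int with FIRST {true}; in S→C true C int (occurrence 2), C is followed by int with FIRST {int}; in D→true C, the suffix after C is empty, so FOLLOW(C) ⊇ FOLLOW(D) = {then}; in C→end C then S, C is followed by then S with FIRST {then}. Thus FOLLOW(C) = {int, then, true}.
FOLLOW(S): in D→int S end, S is followed by end with FIRST {end}; in C→end C then S, the suffix after S is empty, so FOLLOW(S) ⊇ FOLLOW(C) = {int, then, true}. Thus FOLLOW(S) = {$, end, int, then, true}.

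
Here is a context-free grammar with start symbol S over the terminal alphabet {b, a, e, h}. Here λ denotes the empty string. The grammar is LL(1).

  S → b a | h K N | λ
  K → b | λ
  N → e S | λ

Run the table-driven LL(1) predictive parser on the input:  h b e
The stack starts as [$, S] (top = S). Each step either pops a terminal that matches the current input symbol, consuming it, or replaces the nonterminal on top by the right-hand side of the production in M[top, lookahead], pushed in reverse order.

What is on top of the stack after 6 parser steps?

S

     Stack    Input    Action
  1  $ S      h b e $  expand S → h K N
  2  $ N K h  h b e $  match h
  3  $ N K    b e $    expand K → b
  4  $ N b    b e $    match b
  5  $ N      e $      expand N → e S
  6  $ S e    e $      match e
Stack after step 6: $ S (top = S).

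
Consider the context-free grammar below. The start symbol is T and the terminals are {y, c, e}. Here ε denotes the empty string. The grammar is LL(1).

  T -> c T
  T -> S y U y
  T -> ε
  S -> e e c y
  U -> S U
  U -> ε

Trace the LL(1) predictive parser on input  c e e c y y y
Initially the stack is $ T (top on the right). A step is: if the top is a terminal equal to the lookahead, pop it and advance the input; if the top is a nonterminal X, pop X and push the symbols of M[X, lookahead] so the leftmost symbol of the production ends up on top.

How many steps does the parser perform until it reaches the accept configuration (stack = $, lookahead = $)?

      Stack            Input            Action
   1  $ T              c e e c y y y $  expand T -> c T
   2  $ T c            c e e c y y y $  match c
   3  $ T              e e c y y y $    expand T -> S y U y
   4  $ y U y S        e e c y y y $    expand S -> e e c y
   5  $ y U y y c e e  e e c y y y $    match e
   6  $ y U y y c e    e c y y y $      match e
   7  $ y U y y c      c y y y $        match c
   8  $ y U y y        y y y $          match y
   9  $ y U y          y y $            match y
  10  $ y U            y $              expand U -> ε
  11  $ y              y $              match y
Accept reached after 11 steps.

11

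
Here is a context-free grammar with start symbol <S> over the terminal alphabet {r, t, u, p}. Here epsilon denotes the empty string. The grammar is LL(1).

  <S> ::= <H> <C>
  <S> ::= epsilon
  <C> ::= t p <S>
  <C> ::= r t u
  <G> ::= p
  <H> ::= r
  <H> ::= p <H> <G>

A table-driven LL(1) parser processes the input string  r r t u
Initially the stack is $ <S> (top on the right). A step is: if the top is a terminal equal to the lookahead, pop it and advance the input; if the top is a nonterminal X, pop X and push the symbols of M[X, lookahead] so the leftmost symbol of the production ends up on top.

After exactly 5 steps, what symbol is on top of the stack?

t

step 1: stack=$ <S>  input=r r t u $  — expand <S> ::= <H> <C>
step 2: stack=$ <C> <H>  input=r r t u $  — expand <H> ::= r
step 3: stack=$ <C> r  input=r r t u $  — match r
step 4: stack=$ <C>  input=r t u $  — expand <C> ::= r t u
step 5: stack=$ u t r  input=r t u $  — match r
Stack after step 5: $ u t (top = t).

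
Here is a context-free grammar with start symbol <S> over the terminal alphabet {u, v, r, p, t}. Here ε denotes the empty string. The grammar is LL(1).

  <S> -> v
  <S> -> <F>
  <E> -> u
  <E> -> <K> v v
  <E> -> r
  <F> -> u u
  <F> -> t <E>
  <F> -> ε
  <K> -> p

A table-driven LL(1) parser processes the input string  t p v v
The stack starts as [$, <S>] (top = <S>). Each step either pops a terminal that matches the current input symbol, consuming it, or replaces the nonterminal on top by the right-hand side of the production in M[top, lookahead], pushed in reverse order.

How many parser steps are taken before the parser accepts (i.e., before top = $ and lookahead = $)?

8

     Stack      Input      Action
  1  $ <S>      t p v v $  expand <S> -> <F>
  2  $ <F>      t p v v $  expand <F> -> t <E>
  3  $ <E> t    t p v v $  match t
  4  $ <E>      p v v $    expand <E> -> <K> v v
  5  $ v v <K>  p v v $    expand <K> -> p
  6  $ v v p    p v v $    match p
  7  $ v v      v v $      match v
  8  $ v        v $        match v
Accept reached after 8 steps.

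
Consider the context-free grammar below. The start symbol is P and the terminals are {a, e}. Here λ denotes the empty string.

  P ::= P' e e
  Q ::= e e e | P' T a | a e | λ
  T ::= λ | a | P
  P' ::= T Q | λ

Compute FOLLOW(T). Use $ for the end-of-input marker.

{a, e}

FIRST(P) = {a, e}  (via P' e e)
FIRST(T) = {λ, a, e}  (via P)
FIRST(Q) = {λ, a, e}  (via P' T a)
FIRST(P') = {λ, a, e}  (via T Q)
FOLLOW(P) includes $ since P is the start symbol.
FOLLOW(P'): in P::=P' e e, P' is followed by e e with FIRST {e}; in Q::=P' T a, P' is followed by T a with FIRST {a, e}. Thus FOLLOW(P') = {a, e}.
FOLLOW(Q): in P'::=T Q, the suffix after Q is empty, so FOLLOW(Q) ⊇ FOLLOW(P') = {a, e}. Thus FOLLOW(Q) = {a, e}.
FOLLOW(T): in Q::=P' T a, T is followed by a with FIRST {a}; in P'::=T Q, T is followed by Q with FIRST {λ, a, e}; in P'::=T Q, the suffix after T is nullable, so FOLLOW(T) ⊇ FOLLOW(P') = {a, e}. Thus FOLLOW(T) = {a, e}.
FOLLOW(P): in T::=P, the suffix after P is empty, so FOLLOW(P) ⊇ FOLLOW(T) = {a, e}. Thus FOLLOW(P) = {$, a, e}.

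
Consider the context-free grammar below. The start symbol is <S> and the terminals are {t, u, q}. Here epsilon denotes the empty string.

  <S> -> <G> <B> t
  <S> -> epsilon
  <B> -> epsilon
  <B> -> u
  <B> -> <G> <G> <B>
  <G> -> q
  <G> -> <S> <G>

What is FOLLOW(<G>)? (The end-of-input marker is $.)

{q, t, u}

FIRST(<S>): from <S>-><G> <B> t we get {q}; from <S>->epsilon we get {epsilon}. So FIRST(<S>) = {epsilon, q}.
FIRST(<G>): from <G>->q we get {q}; from <G>-><S> <G> we get {q}. So FIRST(<G>) = {q}.
FIRST(<B>): from <B>->epsilon we get {epsilon}; from <B>->u we get {u}; from <B>-><G> <G> <B> we get {q}. So FIRST(<B>) = {epsilon, q, u}.
FOLLOW(<S>) includes $ since <S> is the start symbol.
FOLLOW(<S>): in <G>-><S> <G>, <S> is followed by <G> with FIRST {q}. Thus FOLLOW(<S>) = {$, q}.
FOLLOW(<B>): in <S>-><G> <B> t, <B> is followed by t with FIRST {t}; in <B>-><G> <G> <B>, the suffix after <B> is empty (adds nothing new). Thus FOLLOW(<B>) = {t}.
FOLLOW(<G>): in <S>-><G> <B> t, <G> is followed by <B> t with FIRST {q, t, u}; in <B>-><G> <G> <B> (occurrence 1), <G> is followed by <G> <B> with FIRST {q}; in <B>-><G> <G> <B> (occurrence 2), <G> is followed by <B> with FIRST {epsilon, q, u}; in <B>-><G> <G> <B> (occurrence 2), the suffix after <G> is nullable, so FOLLOW(<G>) ⊇ FOLLOW(<B>) = {t}; in <G>-><S> <G>, the suffix after <G> is empty (adds nothing new). Thus FOLLOW(<G>) = {q, t, u}.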